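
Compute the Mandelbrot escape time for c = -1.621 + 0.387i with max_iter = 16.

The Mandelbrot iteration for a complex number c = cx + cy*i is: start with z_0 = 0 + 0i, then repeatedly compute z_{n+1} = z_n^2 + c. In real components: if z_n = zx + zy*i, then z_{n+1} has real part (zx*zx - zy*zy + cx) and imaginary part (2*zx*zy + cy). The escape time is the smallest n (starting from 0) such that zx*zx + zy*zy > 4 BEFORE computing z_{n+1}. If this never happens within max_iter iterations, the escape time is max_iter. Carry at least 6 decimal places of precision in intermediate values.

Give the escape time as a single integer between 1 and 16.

z_0 = 0 + 0i, c = -1.6210 + 0.3870i
Iter 1: z = -1.6210 + 0.3870i, |z|^2 = 2.7774
Iter 2: z = 0.8569 + -0.8677i, |z|^2 = 1.4871
Iter 3: z = -1.6396 + -1.0999i, |z|^2 = 3.8981
Iter 4: z = -0.1426 + 3.9939i, |z|^2 = 15.9716
Escaped at iteration 4

Answer: 4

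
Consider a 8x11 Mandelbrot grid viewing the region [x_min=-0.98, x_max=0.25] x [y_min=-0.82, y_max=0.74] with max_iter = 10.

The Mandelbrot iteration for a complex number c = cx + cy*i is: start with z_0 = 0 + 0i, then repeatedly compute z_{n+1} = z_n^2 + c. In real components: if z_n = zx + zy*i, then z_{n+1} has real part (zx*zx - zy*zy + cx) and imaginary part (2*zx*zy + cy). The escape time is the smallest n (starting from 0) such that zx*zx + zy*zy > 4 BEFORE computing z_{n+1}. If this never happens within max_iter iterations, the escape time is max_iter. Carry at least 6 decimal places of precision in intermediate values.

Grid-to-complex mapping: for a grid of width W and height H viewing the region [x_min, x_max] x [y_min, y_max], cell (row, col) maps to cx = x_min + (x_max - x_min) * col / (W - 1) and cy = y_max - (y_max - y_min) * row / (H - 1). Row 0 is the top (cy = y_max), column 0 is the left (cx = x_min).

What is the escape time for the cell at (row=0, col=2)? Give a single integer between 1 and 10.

z_0 = 0 + 0i, c = -0.6286 + 0.7400i
Iter 1: z = -0.6286 + 0.7400i, |z|^2 = 0.9427
Iter 2: z = -0.7811 + -0.1903i, |z|^2 = 0.6463
Iter 3: z = -0.0547 + 1.0373i, |z|^2 = 1.0789
Iter 4: z = -1.7015 + 0.6265i, |z|^2 = 3.2875
Iter 5: z = 1.8739 + -1.3920i, |z|^2 = 5.4491
Escaped at iteration 5

Answer: 5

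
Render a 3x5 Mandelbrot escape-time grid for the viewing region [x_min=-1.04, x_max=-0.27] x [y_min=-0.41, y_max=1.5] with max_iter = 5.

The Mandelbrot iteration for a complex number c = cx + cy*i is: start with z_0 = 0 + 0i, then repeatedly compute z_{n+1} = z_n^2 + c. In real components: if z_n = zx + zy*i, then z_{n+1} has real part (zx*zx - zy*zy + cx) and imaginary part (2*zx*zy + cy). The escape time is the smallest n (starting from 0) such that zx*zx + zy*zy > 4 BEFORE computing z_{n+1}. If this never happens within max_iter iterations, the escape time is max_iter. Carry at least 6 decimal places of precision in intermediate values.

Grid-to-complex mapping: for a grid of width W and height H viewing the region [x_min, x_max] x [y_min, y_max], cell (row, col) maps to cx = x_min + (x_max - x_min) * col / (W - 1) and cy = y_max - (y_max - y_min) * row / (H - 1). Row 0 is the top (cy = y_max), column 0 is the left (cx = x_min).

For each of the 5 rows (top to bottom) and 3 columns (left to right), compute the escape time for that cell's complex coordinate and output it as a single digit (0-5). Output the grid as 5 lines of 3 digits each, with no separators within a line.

(row=0, col=0): c = -1.0400 + 1.5000i → escape time 2
(row=0, col=1): c = -0.6550 + 1.5000i → escape time 2
(row=0, col=2): c = -0.2700 + 1.5000i → escape time 2
(row=1, col=0): c = -1.0400 + 1.0225i → escape time 3
(row=1, col=1): c = -0.6550 + 1.0225i → escape time 3
(row=1, col=2): c = -0.2700 + 1.0225i → escape time 5
(row=2, col=0): c = -1.0400 + 0.5450i → escape time 5
(row=2, col=1): c = -0.6550 + 0.5450i → escape time 5
(row=2, col=2): c = -0.2700 + 0.5450i → escape time 5
(row=3, col=0): c = -1.0400 + 0.0675i → escape time 5
(row=3, col=1): c = -0.6550 + 0.0675i → escape time 5
(row=3, col=2): c = -0.2700 + 0.0675i → escape time 5
(row=4, col=0): c = -1.0400 + -0.4100i → escape time 5
(row=4, col=1): c = -0.6550 + -0.4100i → escape time 5
(row=4, col=2): c = -0.2700 + -0.4100i → escape time 5

Answer: 222
335
555
555
555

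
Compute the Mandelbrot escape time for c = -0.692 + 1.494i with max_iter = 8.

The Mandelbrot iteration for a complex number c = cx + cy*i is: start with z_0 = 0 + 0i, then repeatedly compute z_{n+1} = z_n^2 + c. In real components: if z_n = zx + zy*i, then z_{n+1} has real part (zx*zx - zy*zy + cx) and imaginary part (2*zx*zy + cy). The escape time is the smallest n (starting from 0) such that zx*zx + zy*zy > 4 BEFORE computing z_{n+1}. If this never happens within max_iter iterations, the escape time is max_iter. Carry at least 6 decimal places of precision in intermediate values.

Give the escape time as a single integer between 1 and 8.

z_0 = 0 + 0i, c = -0.6920 + 1.4940i
Iter 1: z = -0.6920 + 1.4940i, |z|^2 = 2.7109
Iter 2: z = -2.4452 + -0.5737i, |z|^2 = 6.3080
Escaped at iteration 2

Answer: 2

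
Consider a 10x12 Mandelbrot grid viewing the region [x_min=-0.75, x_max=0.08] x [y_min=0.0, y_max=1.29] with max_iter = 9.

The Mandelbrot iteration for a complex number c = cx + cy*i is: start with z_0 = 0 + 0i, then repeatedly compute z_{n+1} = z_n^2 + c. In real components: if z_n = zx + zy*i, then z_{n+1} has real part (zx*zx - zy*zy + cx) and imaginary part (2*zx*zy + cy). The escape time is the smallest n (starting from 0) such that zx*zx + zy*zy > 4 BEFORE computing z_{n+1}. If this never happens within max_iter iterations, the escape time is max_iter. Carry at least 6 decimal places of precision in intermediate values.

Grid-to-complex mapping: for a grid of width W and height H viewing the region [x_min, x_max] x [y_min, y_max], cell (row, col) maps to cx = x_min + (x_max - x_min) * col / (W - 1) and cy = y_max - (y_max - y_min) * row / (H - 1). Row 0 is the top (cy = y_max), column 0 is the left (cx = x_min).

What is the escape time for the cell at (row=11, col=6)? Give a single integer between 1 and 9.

z_0 = 0 + 0i, c = -0.1967 + 0.0000i
Iter 1: z = -0.1967 + 0.0000i, |z|^2 = 0.0387
Iter 2: z = -0.1580 + 0.0000i, |z|^2 = 0.0250
Iter 3: z = -0.1717 + 0.0000i, |z|^2 = 0.0295
Iter 4: z = -0.1672 + 0.0000i, |z|^2 = 0.0280
Iter 5: z = -0.1687 + 0.0000i, |z|^2 = 0.0285
Iter 6: z = -0.1682 + 0.0000i, |z|^2 = 0.0283
Iter 7: z = -0.1684 + 0.0000i, |z|^2 = 0.0284
Iter 8: z = -0.1683 + 0.0000i, |z|^2 = 0.0283

Answer: 9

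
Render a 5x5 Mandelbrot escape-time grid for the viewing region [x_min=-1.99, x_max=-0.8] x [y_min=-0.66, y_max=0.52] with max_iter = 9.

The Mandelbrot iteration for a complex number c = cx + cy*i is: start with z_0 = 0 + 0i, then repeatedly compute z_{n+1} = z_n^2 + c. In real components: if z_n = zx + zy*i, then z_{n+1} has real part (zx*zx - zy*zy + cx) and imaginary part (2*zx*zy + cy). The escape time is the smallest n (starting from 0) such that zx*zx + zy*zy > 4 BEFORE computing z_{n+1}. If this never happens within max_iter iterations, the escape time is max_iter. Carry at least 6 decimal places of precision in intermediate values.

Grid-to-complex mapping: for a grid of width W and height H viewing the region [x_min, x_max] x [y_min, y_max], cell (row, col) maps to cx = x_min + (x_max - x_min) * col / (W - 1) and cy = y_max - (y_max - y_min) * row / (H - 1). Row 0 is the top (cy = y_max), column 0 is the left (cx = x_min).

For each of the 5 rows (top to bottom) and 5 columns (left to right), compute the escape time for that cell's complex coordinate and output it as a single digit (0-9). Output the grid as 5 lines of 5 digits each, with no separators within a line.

Answer: 13356
14699
46999
14588
13345

Derivation:
(row=0, col=0): c = -1.9900 + 0.5200i → escape time 1
(row=0, col=1): c = -1.6925 + 0.5200i → escape time 3
(row=0, col=2): c = -1.3950 + 0.5200i → escape time 3
(row=0, col=3): c = -1.0975 + 0.5200i → escape time 5
(row=0, col=4): c = -0.8000 + 0.5200i → escape time 6
(row=1, col=0): c = -1.9900 + 0.2250i → escape time 1
(row=1, col=1): c = -1.6925 + 0.2250i → escape time 4
(row=1, col=2): c = -1.3950 + 0.2250i → escape time 6
(row=1, col=3): c = -1.0975 + 0.2250i → escape time 9
(row=1, col=4): c = -0.8000 + 0.2250i → escape time 9
(row=2, col=0): c = -1.9900 + -0.0700i → escape time 4
(row=2, col=1): c = -1.6925 + -0.0700i → escape time 6
(row=2, col=2): c = -1.3950 + -0.0700i → escape time 9
(row=2, col=3): c = -1.0975 + -0.0700i → escape time 9
(row=2, col=4): c = -0.8000 + -0.0700i → escape time 9
(row=3, col=0): c = -1.9900 + -0.3650i → escape time 1
(row=3, col=1): c = -1.6925 + -0.3650i → escape time 4
(row=3, col=2): c = -1.3950 + -0.3650i → escape time 5
(row=3, col=3): c = -1.0975 + -0.3650i → escape time 8
(row=3, col=4): c = -0.8000 + -0.3650i → escape time 8
(row=4, col=0): c = -1.9900 + -0.6600i → escape time 1
(row=4, col=1): c = -1.6925 + -0.6600i → escape time 3
(row=4, col=2): c = -1.3950 + -0.6600i → escape time 3
(row=4, col=3): c = -1.0975 + -0.6600i → escape time 4
(row=4, col=4): c = -0.8000 + -0.6600i → escape time 5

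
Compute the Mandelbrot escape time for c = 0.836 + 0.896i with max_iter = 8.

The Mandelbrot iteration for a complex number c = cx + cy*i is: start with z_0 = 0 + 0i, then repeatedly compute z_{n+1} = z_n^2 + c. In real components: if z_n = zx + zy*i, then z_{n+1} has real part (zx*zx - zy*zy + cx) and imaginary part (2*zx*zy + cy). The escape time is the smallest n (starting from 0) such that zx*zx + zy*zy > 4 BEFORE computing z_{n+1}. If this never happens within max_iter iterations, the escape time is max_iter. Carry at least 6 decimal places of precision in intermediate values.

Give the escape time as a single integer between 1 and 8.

z_0 = 0 + 0i, c = 0.8360 + 0.8960i
Iter 1: z = 0.8360 + 0.8960i, |z|^2 = 1.5017
Iter 2: z = 0.7321 + 2.3941i, |z|^2 = 6.2677
Escaped at iteration 2

Answer: 2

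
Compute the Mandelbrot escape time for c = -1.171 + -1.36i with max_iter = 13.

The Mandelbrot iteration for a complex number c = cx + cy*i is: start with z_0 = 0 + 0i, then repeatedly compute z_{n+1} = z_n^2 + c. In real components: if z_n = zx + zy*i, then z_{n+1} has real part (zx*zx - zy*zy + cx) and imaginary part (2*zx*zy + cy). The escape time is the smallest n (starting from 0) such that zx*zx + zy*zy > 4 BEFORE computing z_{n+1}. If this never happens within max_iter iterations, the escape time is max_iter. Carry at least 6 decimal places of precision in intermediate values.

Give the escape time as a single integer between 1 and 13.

z_0 = 0 + 0i, c = -1.1710 + -1.3600i
Iter 1: z = -1.1710 + -1.3600i, |z|^2 = 3.2208
Iter 2: z = -1.6494 + 1.8251i, |z|^2 = 6.0514
Escaped at iteration 2

Answer: 2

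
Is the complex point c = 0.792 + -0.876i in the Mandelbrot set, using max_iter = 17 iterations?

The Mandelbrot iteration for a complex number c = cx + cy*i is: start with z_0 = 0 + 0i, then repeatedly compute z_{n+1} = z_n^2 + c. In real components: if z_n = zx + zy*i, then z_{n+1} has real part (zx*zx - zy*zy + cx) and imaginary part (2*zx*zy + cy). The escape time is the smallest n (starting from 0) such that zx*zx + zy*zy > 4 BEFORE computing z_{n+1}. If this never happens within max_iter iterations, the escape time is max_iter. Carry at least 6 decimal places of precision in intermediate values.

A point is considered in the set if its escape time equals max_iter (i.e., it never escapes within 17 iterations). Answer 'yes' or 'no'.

Answer: no

Derivation:
z_0 = 0 + 0i, c = 0.7920 + -0.8760i
Iter 1: z = 0.7920 + -0.8760i, |z|^2 = 1.3946
Iter 2: z = 0.6519 + -2.2636i, |z|^2 = 5.5488
Escaped at iteration 2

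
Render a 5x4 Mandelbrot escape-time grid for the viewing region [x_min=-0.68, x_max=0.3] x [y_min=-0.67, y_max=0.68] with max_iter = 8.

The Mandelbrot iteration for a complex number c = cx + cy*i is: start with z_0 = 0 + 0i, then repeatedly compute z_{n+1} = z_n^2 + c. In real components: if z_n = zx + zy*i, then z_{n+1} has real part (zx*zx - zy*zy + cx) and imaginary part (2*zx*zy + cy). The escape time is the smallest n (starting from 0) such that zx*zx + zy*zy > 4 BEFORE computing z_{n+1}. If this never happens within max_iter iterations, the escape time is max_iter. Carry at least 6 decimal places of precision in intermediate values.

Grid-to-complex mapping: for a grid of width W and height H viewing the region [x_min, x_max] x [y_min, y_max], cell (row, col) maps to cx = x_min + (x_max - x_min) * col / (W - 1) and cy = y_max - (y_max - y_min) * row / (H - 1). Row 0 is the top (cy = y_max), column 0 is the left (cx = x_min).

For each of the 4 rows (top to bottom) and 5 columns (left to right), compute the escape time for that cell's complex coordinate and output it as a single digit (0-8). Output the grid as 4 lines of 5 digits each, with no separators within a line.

(row=0, col=0): c = -0.6800 + 0.6800i → escape time 6
(row=0, col=1): c = -0.4350 + 0.6800i → escape time 8
(row=0, col=2): c = -0.1900 + 0.6800i → escape time 8
(row=0, col=3): c = 0.0550 + 0.6800i → escape time 8
(row=0, col=4): c = 0.3000 + 0.6800i → escape time 7
(row=1, col=0): c = -0.6800 + 0.2300i → escape time 8
(row=1, col=1): c = -0.4350 + 0.2300i → escape time 8
(row=1, col=2): c = -0.1900 + 0.2300i → escape time 8
(row=1, col=3): c = 0.0550 + 0.2300i → escape time 8
(row=1, col=4): c = 0.3000 + 0.2300i → escape time 8
(row=2, col=0): c = -0.6800 + -0.2200i → escape time 8
(row=2, col=1): c = -0.4350 + -0.2200i → escape time 8
(row=2, col=2): c = -0.1900 + -0.2200i → escape time 8
(row=2, col=3): c = 0.0550 + -0.2200i → escape time 8
(row=2, col=4): c = 0.3000 + -0.2200i → escape time 8
(row=3, col=0): c = -0.6800 + -0.6700i → escape time 6
(row=3, col=1): c = -0.4350 + -0.6700i → escape time 8
(row=3, col=2): c = -0.1900 + -0.6700i → escape time 8
(row=3, col=3): c = 0.0550 + -0.6700i → escape time 8
(row=3, col=4): c = 0.3000 + -0.6700i → escape time 7

Answer: 68887
88888
88888
68887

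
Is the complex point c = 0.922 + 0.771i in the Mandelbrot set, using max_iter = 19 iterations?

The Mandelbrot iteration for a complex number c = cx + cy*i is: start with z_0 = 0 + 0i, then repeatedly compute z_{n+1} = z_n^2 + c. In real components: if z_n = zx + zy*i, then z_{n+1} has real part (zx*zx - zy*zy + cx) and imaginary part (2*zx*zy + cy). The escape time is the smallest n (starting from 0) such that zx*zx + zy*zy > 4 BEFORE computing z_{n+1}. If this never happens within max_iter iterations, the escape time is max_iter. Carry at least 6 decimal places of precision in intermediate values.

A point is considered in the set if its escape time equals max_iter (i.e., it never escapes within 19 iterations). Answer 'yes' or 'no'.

z_0 = 0 + 0i, c = 0.9220 + 0.7710i
Iter 1: z = 0.9220 + 0.7710i, |z|^2 = 1.4445
Iter 2: z = 1.1776 + 2.1927i, |z|^2 = 6.1949
Escaped at iteration 2

Answer: no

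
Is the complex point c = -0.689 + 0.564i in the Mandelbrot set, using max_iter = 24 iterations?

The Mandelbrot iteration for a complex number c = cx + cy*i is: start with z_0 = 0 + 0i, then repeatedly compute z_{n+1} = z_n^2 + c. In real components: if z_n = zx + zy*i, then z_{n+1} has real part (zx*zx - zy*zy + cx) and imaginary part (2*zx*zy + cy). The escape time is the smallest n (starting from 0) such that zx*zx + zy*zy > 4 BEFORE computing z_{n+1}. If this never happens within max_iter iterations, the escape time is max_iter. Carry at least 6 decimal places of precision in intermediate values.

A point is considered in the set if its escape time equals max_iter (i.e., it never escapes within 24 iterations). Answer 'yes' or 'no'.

z_0 = 0 + 0i, c = -0.6890 + 0.5640i
Iter 1: z = -0.6890 + 0.5640i, |z|^2 = 0.7928
Iter 2: z = -0.5324 + -0.2132i, |z|^2 = 0.3289
Iter 3: z = -0.4510 + 0.7910i, |z|^2 = 0.8291
Iter 4: z = -1.1112 + -0.1495i, |z|^2 = 1.2572
Iter 5: z = 0.5235 + 0.8963i, |z|^2 = 1.0774
Iter 6: z = -1.2183 + 1.5025i, |z|^2 = 3.7417
Iter 7: z = -1.4621 + -3.0969i, |z|^2 = 11.7289
Escaped at iteration 7

Answer: no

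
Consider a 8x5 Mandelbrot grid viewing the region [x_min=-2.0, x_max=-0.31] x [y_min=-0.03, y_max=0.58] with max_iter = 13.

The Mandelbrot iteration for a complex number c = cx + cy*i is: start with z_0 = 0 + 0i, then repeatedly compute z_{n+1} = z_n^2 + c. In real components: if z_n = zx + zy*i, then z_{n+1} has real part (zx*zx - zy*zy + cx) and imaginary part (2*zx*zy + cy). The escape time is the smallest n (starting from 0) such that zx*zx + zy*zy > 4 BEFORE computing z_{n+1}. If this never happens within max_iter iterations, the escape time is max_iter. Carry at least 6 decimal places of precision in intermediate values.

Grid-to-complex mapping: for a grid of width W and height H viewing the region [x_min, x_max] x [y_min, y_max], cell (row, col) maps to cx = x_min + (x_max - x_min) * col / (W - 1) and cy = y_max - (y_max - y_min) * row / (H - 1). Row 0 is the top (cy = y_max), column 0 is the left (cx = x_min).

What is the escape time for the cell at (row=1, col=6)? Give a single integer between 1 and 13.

z_0 = 0 + 0i, c = -0.5514 + 0.4275i
Iter 1: z = -0.5514 + 0.4275i, |z|^2 = 0.4868
Iter 2: z = -0.4301 + -0.0440i, |z|^2 = 0.1869
Iter 3: z = -0.3684 + 0.4653i, |z|^2 = 0.3522
Iter 4: z = -0.6323 + 0.0847i, |z|^2 = 0.4069
Iter 5: z = -0.1588 + 0.3204i, |z|^2 = 0.1279
Iter 6: z = -0.6289 + 0.3257i, |z|^2 = 0.5016
Iter 7: z = -0.2620 + 0.0178i, |z|^2 = 0.0690
Iter 8: z = -0.4831 + 0.4181i, |z|^2 = 0.4082
Iter 9: z = -0.4929 + 0.0235i, |z|^2 = 0.2435
Iter 10: z = -0.3090 + 0.4043i, |z|^2 = 0.2590
Iter 11: z = -0.6194 + 0.1776i, |z|^2 = 0.4152
Iter 12: z = -0.1993 + 0.2075i, |z|^2 = 0.0828

Answer: 13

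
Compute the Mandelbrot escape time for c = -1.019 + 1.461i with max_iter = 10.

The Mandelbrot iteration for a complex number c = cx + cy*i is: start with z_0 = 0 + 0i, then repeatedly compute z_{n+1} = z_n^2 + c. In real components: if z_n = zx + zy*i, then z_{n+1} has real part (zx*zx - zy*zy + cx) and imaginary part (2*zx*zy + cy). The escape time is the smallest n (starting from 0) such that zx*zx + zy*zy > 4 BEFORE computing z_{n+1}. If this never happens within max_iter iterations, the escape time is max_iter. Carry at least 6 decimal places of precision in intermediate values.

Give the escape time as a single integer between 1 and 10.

z_0 = 0 + 0i, c = -1.0190 + 1.4610i
Iter 1: z = -1.0190 + 1.4610i, |z|^2 = 3.1729
Iter 2: z = -2.1152 + -1.5165i, |z|^2 = 6.7737
Escaped at iteration 2

Answer: 2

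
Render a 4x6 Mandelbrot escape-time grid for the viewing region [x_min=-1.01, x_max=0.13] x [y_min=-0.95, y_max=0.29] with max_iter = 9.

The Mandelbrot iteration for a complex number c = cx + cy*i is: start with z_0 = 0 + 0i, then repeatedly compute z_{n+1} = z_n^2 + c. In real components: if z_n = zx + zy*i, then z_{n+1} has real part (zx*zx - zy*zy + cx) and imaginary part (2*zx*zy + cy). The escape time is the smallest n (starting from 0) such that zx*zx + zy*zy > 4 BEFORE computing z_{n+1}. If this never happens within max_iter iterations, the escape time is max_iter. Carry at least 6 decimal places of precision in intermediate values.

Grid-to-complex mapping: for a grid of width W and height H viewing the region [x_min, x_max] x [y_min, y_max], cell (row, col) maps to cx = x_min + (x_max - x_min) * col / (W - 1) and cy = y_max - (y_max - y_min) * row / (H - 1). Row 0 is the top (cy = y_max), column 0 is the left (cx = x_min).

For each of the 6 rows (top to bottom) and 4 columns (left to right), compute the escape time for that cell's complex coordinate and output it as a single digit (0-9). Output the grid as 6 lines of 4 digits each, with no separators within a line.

Answer: 9999
9999
9999
5999
4798
3474

Derivation:
(row=0, col=0): c = -1.0100 + 0.2900i → escape time 9
(row=0, col=1): c = -0.6300 + 0.2900i → escape time 9
(row=0, col=2): c = -0.2500 + 0.2900i → escape time 9
(row=0, col=3): c = 0.1300 + 0.2900i → escape time 9
(row=1, col=0): c = -1.0100 + 0.0420i → escape time 9
(row=1, col=1): c = -0.6300 + 0.0420i → escape time 9
(row=1, col=2): c = -0.2500 + 0.0420i → escape time 9
(row=1, col=3): c = 0.1300 + 0.0420i → escape time 9
(row=2, col=0): c = -1.0100 + -0.2060i → escape time 9
(row=2, col=1): c = -0.6300 + -0.2060i → escape time 9
(row=2, col=2): c = -0.2500 + -0.2060i → escape time 9
(row=2, col=3): c = 0.1300 + -0.2060i → escape time 9
(row=3, col=0): c = -1.0100 + -0.4540i → escape time 5
(row=3, col=1): c = -0.6300 + -0.4540i → escape time 9
(row=3, col=2): c = -0.2500 + -0.4540i → escape time 9
(row=3, col=3): c = 0.1300 + -0.4540i → escape time 9
(row=4, col=0): c = -1.0100 + -0.7020i → escape time 4
(row=4, col=1): c = -0.6300 + -0.7020i → escape time 7
(row=4, col=2): c = -0.2500 + -0.7020i → escape time 9
(row=4, col=3): c = 0.1300 + -0.7020i → escape time 8
(row=5, col=0): c = -1.0100 + -0.9500i → escape time 3
(row=5, col=1): c = -0.6300 + -0.9500i → escape time 4
(row=5, col=2): c = -0.2500 + -0.9500i → escape time 7
(row=5, col=3): c = 0.1300 + -0.9500i → escape time 4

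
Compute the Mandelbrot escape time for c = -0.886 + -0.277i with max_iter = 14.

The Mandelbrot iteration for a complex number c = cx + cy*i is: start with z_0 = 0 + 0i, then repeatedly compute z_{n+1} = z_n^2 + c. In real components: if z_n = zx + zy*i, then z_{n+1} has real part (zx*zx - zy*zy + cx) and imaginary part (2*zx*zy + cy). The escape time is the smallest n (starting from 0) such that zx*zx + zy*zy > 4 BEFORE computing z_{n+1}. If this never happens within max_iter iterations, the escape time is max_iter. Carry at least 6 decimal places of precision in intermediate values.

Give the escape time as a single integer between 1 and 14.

z_0 = 0 + 0i, c = -0.8860 + -0.2770i
Iter 1: z = -0.8860 + -0.2770i, |z|^2 = 0.8617
Iter 2: z = -0.1777 + 0.2138i, |z|^2 = 0.0773
Iter 3: z = -0.9001 + -0.3530i, |z|^2 = 0.9349
Iter 4: z = -0.2004 + 0.3585i, |z|^2 = 0.1687
Iter 5: z = -0.9744 + -0.4207i, |z|^2 = 1.1264
Iter 6: z = -0.1135 + 0.5428i, |z|^2 = 0.3075
Iter 7: z = -1.1677 + -0.4002i, |z|^2 = 1.5238
Iter 8: z = 0.3174 + 0.6578i, |z|^2 = 0.5334
Iter 9: z = -1.2179 + 0.1406i, |z|^2 = 1.5030
Iter 10: z = 0.5775 + -0.6195i, |z|^2 = 0.7172
Iter 11: z = -0.9363 + -0.9924i, |z|^2 = 1.8615
Iter 12: z = -0.9944 + 1.5813i, |z|^2 = 3.4894
Iter 13: z = -2.3979 + -3.4218i, |z|^2 = 17.4589
Escaped at iteration 13

Answer: 13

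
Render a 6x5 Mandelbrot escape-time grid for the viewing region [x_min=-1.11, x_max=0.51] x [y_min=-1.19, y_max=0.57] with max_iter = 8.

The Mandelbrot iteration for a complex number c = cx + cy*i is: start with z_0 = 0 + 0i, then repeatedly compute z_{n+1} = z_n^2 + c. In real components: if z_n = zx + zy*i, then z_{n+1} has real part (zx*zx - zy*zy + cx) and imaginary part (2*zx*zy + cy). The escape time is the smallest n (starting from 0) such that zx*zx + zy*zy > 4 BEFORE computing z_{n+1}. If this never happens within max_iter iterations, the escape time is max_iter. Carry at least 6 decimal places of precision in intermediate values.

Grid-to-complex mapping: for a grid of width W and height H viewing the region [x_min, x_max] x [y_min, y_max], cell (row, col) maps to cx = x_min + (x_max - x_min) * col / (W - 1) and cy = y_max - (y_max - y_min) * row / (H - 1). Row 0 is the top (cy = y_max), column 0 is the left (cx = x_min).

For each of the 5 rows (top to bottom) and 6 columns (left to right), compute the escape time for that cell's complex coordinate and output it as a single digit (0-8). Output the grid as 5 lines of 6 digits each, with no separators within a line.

(row=0, col=0): c = -1.1100 + 0.5700i → escape time 4
(row=0, col=1): c = -0.7860 + 0.5700i → escape time 6
(row=0, col=2): c = -0.4620 + 0.5700i → escape time 8
(row=0, col=3): c = -0.1380 + 0.5700i → escape time 8
(row=0, col=4): c = 0.1860 + 0.5700i → escape time 8
(row=0, col=5): c = 0.5100 + 0.5700i → escape time 4
(row=1, col=0): c = -1.1100 + 0.1300i → escape time 8
(row=1, col=1): c = -0.7860 + 0.1300i → escape time 8
(row=1, col=2): c = -0.4620 + 0.1300i → escape time 8
(row=1, col=3): c = -0.1380 + 0.1300i → escape time 8
(row=1, col=4): c = 0.1860 + 0.1300i → escape time 8
(row=1, col=5): c = 0.5100 + 0.1300i → escape time 5
(row=2, col=0): c = -1.1100 + -0.3100i → escape time 8
(row=2, col=1): c = -0.7860 + -0.3100i → escape time 8
(row=2, col=2): c = -0.4620 + -0.3100i → escape time 8
(row=2, col=3): c = -0.1380 + -0.3100i → escape time 8
(row=2, col=4): c = 0.1860 + -0.3100i → escape time 8
(row=2, col=5): c = 0.5100 + -0.3100i → escape time 5
(row=3, col=0): c = -1.1100 + -0.7500i → escape time 3
(row=3, col=1): c = -0.7860 + -0.7500i → escape time 4
(row=3, col=2): c = -0.4620 + -0.7500i → escape time 6
(row=3, col=3): c = -0.1380 + -0.7500i → escape time 8
(row=3, col=4): c = 0.1860 + -0.7500i → escape time 6
(row=3, col=5): c = 0.5100 + -0.7500i → escape time 3
(row=4, col=0): c = -1.1100 + -1.1900i → escape time 3
(row=4, col=1): c = -0.7860 + -1.1900i → escape time 3
(row=4, col=2): c = -0.4620 + -1.1900i → escape time 3
(row=4, col=3): c = -0.1380 + -1.1900i → escape time 3
(row=4, col=4): c = 0.1860 + -1.1900i → escape time 2
(row=4, col=5): c = 0.5100 + -1.1900i → escape time 2

Answer: 468884
888885
888885
346863
333322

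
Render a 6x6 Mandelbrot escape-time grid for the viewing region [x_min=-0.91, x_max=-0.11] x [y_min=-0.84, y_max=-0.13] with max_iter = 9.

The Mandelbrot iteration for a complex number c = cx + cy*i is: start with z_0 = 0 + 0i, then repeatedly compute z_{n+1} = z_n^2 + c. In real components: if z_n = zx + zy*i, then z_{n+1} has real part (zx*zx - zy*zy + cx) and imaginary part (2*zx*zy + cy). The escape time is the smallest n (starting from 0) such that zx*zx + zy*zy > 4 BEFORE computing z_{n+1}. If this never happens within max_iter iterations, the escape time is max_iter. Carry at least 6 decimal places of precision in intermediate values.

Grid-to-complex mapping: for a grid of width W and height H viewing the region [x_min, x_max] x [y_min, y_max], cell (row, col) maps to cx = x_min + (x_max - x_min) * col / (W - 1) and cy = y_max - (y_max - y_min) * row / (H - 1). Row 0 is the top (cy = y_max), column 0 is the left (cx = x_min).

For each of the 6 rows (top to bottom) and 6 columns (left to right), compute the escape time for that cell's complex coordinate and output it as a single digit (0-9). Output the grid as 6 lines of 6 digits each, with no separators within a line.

(row=0, col=0): c = -0.9100 + -0.1300i → escape time 9
(row=0, col=1): c = -0.7500 + -0.1300i → escape time 9
(row=0, col=2): c = -0.5900 + -0.1300i → escape time 9
(row=0, col=3): c = -0.4300 + -0.1300i → escape time 9
(row=0, col=4): c = -0.2700 + -0.1300i → escape time 9
(row=0, col=5): c = -0.1100 + -0.1300i → escape time 9
(row=1, col=0): c = -0.9100 + -0.2720i → escape time 9
(row=1, col=1): c = -0.7500 + -0.2720i → escape time 9
(row=1, col=2): c = -0.5900 + -0.2720i → escape time 9
(row=1, col=3): c = -0.4300 + -0.2720i → escape time 9
(row=1, col=4): c = -0.2700 + -0.2720i → escape time 9
(row=1, col=5): c = -0.1100 + -0.2720i → escape time 9
(row=2, col=0): c = -0.9100 + -0.4140i → escape time 7
(row=2, col=1): c = -0.7500 + -0.4140i → escape time 8
(row=2, col=2): c = -0.5900 + -0.4140i → escape time 9
(row=2, col=3): c = -0.4300 + -0.4140i → escape time 9
(row=2, col=4): c = -0.2700 + -0.4140i → escape time 9
(row=2, col=5): c = -0.1100 + -0.4140i → escape time 9
(row=3, col=0): c = -0.9100 + -0.5560i → escape time 5
(row=3, col=1): c = -0.7500 + -0.5560i → escape time 6
(row=3, col=2): c = -0.5900 + -0.5560i → escape time 9
(row=3, col=3): c = -0.4300 + -0.5560i → escape time 9
(row=3, col=4): c = -0.2700 + -0.5560i → escape time 9
(row=3, col=5): c = -0.1100 + -0.5560i → escape time 9
(row=4, col=0): c = -0.9100 + -0.6980i → escape time 4
(row=4, col=1): c = -0.7500 + -0.6980i → escape time 5
(row=4, col=2): c = -0.5900 + -0.6980i → escape time 8
(row=4, col=3): c = -0.4300 + -0.6980i → escape time 8
(row=4, col=4): c = -0.2700 + -0.6980i → escape time 9
(row=4, col=5): c = -0.1100 + -0.6980i → escape time 9
(row=5, col=0): c = -0.9100 + -0.8400i → escape time 3
(row=5, col=1): c = -0.7500 + -0.8400i → escape time 4
(row=5, col=2): c = -0.5900 + -0.8400i → escape time 4
(row=5, col=3): c = -0.4300 + -0.8400i → escape time 5
(row=5, col=4): c = -0.2700 + -0.8400i → escape time 9
(row=5, col=5): c = -0.1100 + -0.8400i → escape time 9

Answer: 999999
999999
789999
569999
458899
344599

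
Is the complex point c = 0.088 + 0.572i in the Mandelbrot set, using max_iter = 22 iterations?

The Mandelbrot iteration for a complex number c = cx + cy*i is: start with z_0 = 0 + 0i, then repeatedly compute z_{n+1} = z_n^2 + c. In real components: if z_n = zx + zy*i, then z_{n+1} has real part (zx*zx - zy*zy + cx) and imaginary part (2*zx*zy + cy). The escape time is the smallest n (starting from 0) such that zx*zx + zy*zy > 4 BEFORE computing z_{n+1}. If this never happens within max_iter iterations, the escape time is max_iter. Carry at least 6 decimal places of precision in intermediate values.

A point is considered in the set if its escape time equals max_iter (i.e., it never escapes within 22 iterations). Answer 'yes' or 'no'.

z_0 = 0 + 0i, c = 0.0880 + 0.5720i
Iter 1: z = 0.0880 + 0.5720i, |z|^2 = 0.3349
Iter 2: z = -0.2314 + 0.6727i, |z|^2 = 0.5061
Iter 3: z = -0.3109 + 0.2606i, |z|^2 = 0.1646
Iter 4: z = 0.1167 + 0.4099i, |z|^2 = 0.1817
Iter 5: z = -0.0664 + 0.6677i, |z|^2 = 0.4502
Iter 6: z = -0.3534 + 0.4833i, |z|^2 = 0.3585
Iter 7: z = -0.0207 + 0.2304i, |z|^2 = 0.0535
Iter 8: z = 0.0354 + 0.5625i, |z|^2 = 0.3176
Iter 9: z = -0.2271 + 0.6118i, |z|^2 = 0.4259
Iter 10: z = -0.2347 + 0.2941i, |z|^2 = 0.1416
Iter 11: z = 0.0566 + 0.4340i, |z|^2 = 0.1915
Iter 12: z = -0.0971 + 0.6211i, |z|^2 = 0.3952
Iter 13: z = -0.2883 + 0.4514i, |z|^2 = 0.2869
Iter 14: z = -0.0326 + 0.3117i, |z|^2 = 0.0982
Iter 15: z = -0.0081 + 0.5517i, |z|^2 = 0.3044
Iter 16: z = -0.2163 + 0.5631i, |z|^2 = 0.3638
Iter 17: z = -0.1823 + 0.3284i, |z|^2 = 0.1411
Iter 18: z = 0.0134 + 0.4523i, |z|^2 = 0.2047
Iter 19: z = -0.1164 + 0.5841i, |z|^2 = 0.3547
Iter 20: z = -0.2396 + 0.4360i, |z|^2 = 0.2475
Iter 21: z = -0.0447 + 0.3630i, |z|^2 = 0.1338
Did not escape in 22 iterations → in set

Answer: yes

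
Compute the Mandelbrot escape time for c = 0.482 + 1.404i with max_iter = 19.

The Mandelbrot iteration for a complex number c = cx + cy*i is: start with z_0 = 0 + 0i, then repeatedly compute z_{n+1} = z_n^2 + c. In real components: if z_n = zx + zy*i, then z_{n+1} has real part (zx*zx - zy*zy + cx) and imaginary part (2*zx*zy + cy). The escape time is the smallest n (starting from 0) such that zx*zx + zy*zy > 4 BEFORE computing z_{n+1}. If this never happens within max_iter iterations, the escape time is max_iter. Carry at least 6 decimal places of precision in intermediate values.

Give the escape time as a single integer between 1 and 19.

Answer: 2

Derivation:
z_0 = 0 + 0i, c = 0.4820 + 1.4040i
Iter 1: z = 0.4820 + 1.4040i, |z|^2 = 2.2035
Iter 2: z = -1.2569 + 2.7575i, |z|^2 = 9.1833
Escaped at iteration 2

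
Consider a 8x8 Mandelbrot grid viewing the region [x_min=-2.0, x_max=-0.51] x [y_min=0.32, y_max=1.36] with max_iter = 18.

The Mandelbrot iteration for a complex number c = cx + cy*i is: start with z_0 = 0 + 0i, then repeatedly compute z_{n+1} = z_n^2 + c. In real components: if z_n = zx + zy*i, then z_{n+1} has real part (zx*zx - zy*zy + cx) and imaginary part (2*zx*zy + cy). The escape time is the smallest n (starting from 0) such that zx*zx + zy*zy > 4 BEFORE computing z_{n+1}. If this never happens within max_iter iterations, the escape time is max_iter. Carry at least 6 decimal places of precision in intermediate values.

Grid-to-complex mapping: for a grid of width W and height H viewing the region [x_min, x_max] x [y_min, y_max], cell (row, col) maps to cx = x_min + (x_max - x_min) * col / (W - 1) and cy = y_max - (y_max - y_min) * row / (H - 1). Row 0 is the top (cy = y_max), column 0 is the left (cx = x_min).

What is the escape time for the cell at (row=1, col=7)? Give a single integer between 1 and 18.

z_0 = 0 + 0i, c = -0.5100 + 1.2114i
Iter 1: z = -0.5100 + 1.2114i, |z|^2 = 1.7277
Iter 2: z = -1.7175 + -0.0242i, |z|^2 = 2.9503
Iter 3: z = 2.4391 + 1.2947i, |z|^2 = 7.6252
Escaped at iteration 3

Answer: 3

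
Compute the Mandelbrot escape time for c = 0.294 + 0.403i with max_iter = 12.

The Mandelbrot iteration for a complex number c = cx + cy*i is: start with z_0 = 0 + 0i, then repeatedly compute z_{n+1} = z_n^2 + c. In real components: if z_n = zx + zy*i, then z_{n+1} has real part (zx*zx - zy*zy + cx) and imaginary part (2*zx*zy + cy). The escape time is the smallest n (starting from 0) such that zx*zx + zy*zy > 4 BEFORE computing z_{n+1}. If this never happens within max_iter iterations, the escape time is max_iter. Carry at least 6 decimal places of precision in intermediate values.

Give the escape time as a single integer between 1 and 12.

Answer: 12

Derivation:
z_0 = 0 + 0i, c = 0.2940 + 0.4030i
Iter 1: z = 0.2940 + 0.4030i, |z|^2 = 0.2488
Iter 2: z = 0.2180 + 0.6400i, |z|^2 = 0.4571
Iter 3: z = -0.0680 + 0.6821i, |z|^2 = 0.4698
Iter 4: z = -0.1666 + 0.3102i, |z|^2 = 0.1240
Iter 5: z = 0.2255 + 0.2997i, |z|^2 = 0.1406
Iter 6: z = 0.2551 + 0.5382i, |z|^2 = 0.3547
Iter 7: z = 0.0695 + 0.6775i, |z|^2 = 0.4639
Iter 8: z = -0.1602 + 0.4971i, |z|^2 = 0.2728
Iter 9: z = 0.0726 + 0.2437i, |z|^2 = 0.0647
Iter 10: z = 0.2399 + 0.4384i, |z|^2 = 0.2497
Iter 11: z = 0.1594 + 0.6133i, |z|^2 = 0.4015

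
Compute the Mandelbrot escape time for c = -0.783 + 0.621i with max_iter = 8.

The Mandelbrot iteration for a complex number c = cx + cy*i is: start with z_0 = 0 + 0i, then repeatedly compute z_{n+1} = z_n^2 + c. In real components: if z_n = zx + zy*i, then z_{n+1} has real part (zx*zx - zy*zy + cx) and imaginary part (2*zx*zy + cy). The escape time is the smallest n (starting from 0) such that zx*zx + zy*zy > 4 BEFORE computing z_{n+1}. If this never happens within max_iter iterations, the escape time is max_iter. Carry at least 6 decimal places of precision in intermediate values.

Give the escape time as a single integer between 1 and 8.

z_0 = 0 + 0i, c = -0.7830 + 0.6210i
Iter 1: z = -0.7830 + 0.6210i, |z|^2 = 0.9987
Iter 2: z = -0.5556 + -0.3515i, |z|^2 = 0.4322
Iter 3: z = -0.5979 + 1.0115i, |z|^2 = 1.3807
Iter 4: z = -1.4487 + -0.5886i, |z|^2 = 2.4452
Iter 5: z = 0.9693 + 2.3264i, |z|^2 = 6.3520
Escaped at iteration 5

Answer: 5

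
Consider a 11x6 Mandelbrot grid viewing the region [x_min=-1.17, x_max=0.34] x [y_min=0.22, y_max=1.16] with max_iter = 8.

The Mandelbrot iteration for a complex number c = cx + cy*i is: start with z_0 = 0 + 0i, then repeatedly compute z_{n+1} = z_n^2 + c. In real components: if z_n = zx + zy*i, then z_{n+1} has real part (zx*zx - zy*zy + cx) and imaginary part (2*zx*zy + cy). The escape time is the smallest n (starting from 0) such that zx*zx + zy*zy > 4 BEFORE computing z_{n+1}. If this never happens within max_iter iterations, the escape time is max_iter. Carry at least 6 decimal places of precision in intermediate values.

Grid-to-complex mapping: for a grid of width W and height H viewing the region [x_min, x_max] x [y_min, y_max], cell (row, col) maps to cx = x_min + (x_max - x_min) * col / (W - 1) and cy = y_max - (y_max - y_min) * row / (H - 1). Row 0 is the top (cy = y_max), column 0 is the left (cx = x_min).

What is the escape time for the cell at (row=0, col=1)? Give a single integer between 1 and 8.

Answer: 3

Derivation:
z_0 = 0 + 0i, c = -1.0190 + 1.1600i
Iter 1: z = -1.0190 + 1.1600i, |z|^2 = 2.3840
Iter 2: z = -1.3262 + -1.2041i, |z|^2 = 3.2087
Iter 3: z = -0.7099 + 4.3538i, |z|^2 = 19.4595
Escaped at iteration 3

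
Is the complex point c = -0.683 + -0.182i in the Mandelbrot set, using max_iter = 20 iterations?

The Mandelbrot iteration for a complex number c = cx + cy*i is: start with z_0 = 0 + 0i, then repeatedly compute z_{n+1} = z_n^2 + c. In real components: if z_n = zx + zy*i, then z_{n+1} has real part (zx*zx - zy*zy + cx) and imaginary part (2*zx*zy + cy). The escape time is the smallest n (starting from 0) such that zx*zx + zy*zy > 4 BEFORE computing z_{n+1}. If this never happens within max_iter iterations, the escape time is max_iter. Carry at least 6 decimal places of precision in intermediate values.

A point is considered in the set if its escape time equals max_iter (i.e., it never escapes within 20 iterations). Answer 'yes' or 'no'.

Answer: yes

Derivation:
z_0 = 0 + 0i, c = -0.6830 + -0.1820i
Iter 1: z = -0.6830 + -0.1820i, |z|^2 = 0.4996
Iter 2: z = -0.2496 + 0.0666i, |z|^2 = 0.0668
Iter 3: z = -0.6251 + -0.2153i, |z|^2 = 0.4371
Iter 4: z = -0.3386 + 0.0871i, |z|^2 = 0.1222
Iter 5: z = -0.5760 + -0.2410i, |z|^2 = 0.3898
Iter 6: z = -0.4093 + 0.0956i, |z|^2 = 0.1767
Iter 7: z = -0.5246 + -0.2603i, |z|^2 = 0.3429
Iter 8: z = -0.4756 + 0.0911i, |z|^2 = 0.2344
Iter 9: z = -0.4651 + -0.2686i, |z|^2 = 0.2885
Iter 10: z = -0.5388 + 0.0679i, |z|^2 = 0.2949
Iter 11: z = -0.3973 + -0.2552i, |z|^2 = 0.2230
Iter 12: z = -0.5903 + 0.0207i, |z|^2 = 0.3488
Iter 13: z = -0.3350 + -0.2065i, |z|^2 = 0.1549
Iter 14: z = -0.6134 + -0.0436i, |z|^2 = 0.3782
Iter 15: z = -0.3087 + -0.1285i, |z|^2 = 0.1118
Iter 16: z = -0.6042 + -0.1027i, |z|^2 = 0.3757
Iter 17: z = -0.3284 + -0.0579i, |z|^2 = 0.1112
Iter 18: z = -0.5785 + -0.1440i, |z|^2 = 0.3554
Iter 19: z = -0.3691 + -0.0154i, |z|^2 = 0.1365
Did not escape in 20 iterations → in set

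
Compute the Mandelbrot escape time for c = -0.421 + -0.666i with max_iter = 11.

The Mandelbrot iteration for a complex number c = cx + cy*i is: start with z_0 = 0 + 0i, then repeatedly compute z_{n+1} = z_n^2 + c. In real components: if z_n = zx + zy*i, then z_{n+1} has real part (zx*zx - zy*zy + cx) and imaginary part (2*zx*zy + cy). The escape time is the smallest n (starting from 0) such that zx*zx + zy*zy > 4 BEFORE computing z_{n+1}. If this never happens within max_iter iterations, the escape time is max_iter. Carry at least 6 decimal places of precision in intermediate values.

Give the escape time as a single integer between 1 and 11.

z_0 = 0 + 0i, c = -0.4210 + -0.6660i
Iter 1: z = -0.4210 + -0.6660i, |z|^2 = 0.6208
Iter 2: z = -0.6873 + -0.1052i, |z|^2 = 0.4835
Iter 3: z = 0.0403 + -0.5214i, |z|^2 = 0.2734
Iter 4: z = -0.6912 + -0.7081i, |z|^2 = 0.9791
Iter 5: z = -0.4446 + 0.3128i, |z|^2 = 0.2955
Iter 6: z = -0.3212 + -0.9441i, |z|^2 = 0.9945
Iter 7: z = -1.2092 + -0.0596i, |z|^2 = 1.4658
Iter 8: z = 1.0377 + -0.5219i, |z|^2 = 1.3492
Iter 9: z = 0.3834 + -1.7492i, |z|^2 = 3.2068
Iter 10: z = -3.3337 + -2.0074i, |z|^2 = 15.1434
Escaped at iteration 10

Answer: 10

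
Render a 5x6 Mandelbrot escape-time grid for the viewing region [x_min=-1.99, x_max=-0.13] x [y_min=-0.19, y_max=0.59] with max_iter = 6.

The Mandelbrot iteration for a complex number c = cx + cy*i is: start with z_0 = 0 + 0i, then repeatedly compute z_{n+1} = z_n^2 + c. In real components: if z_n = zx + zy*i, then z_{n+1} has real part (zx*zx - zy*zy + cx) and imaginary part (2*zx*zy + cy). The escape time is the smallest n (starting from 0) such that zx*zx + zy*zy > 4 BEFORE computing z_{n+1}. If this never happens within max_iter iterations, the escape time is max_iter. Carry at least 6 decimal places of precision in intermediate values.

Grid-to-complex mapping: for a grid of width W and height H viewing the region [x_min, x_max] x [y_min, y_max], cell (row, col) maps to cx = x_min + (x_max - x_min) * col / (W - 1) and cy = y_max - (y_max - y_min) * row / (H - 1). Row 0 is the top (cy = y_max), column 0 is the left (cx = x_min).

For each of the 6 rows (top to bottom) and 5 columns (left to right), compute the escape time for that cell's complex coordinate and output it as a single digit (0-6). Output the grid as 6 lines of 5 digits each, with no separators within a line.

Answer: 13466
13666
15666
36666
56666
25666

Derivation:
(row=0, col=0): c = -1.9900 + 0.5900i → escape time 1
(row=0, col=1): c = -1.5250 + 0.5900i → escape time 3
(row=0, col=2): c = -1.0600 + 0.5900i → escape time 4
(row=0, col=3): c = -0.5950 + 0.5900i → escape time 6
(row=0, col=4): c = -0.1300 + 0.5900i → escape time 6
(row=1, col=0): c = -1.9900 + 0.4340i → escape time 1
(row=1, col=1): c = -1.5250 + 0.4340i → escape time 3
(row=1, col=2): c = -1.0600 + 0.4340i → escape time 6
(row=1, col=3): c = -0.5950 + 0.4340i → escape time 6
(row=1, col=4): c = -0.1300 + 0.4340i → escape time 6
(row=2, col=0): c = -1.9900 + 0.2780i → escape time 1
(row=2, col=1): c = -1.5250 + 0.2780i → escape time 5
(row=2, col=2): c = -1.0600 + 0.2780i → escape time 6
(row=2, col=3): c = -0.5950 + 0.2780i → escape time 6
(row=2, col=4): c = -0.1300 + 0.2780i → escape time 6
(row=3, col=0): c = -1.9900 + 0.1220i → escape time 3
(row=3, col=1): c = -1.5250 + 0.1220i → escape time 6
(row=3, col=2): c = -1.0600 + 0.1220i → escape time 6
(row=3, col=3): c = -0.5950 + 0.1220i → escape time 6
(row=3, col=4): c = -0.1300 + 0.1220i → escape time 6
(row=4, col=0): c = -1.9900 + -0.0340i → escape time 5
(row=4, col=1): c = -1.5250 + -0.0340i → escape time 6
(row=4, col=2): c = -1.0600 + -0.0340i → escape time 6
(row=4, col=3): c = -0.5950 + -0.0340i → escape time 6
(row=4, col=4): c = -0.1300 + -0.0340i → escape time 6
(row=5, col=0): c = -1.9900 + -0.1900i → escape time 2
(row=5, col=1): c = -1.5250 + -0.1900i → escape time 5
(row=5, col=2): c = -1.0600 + -0.1900i → escape time 6
(row=5, col=3): c = -0.5950 + -0.1900i → escape time 6
(row=5, col=4): c = -0.1300 + -0.1900i → escape time 6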